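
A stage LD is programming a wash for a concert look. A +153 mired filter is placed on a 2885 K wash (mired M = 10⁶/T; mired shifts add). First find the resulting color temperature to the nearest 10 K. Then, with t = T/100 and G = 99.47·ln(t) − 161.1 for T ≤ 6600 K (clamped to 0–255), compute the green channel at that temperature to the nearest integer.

M_in = 10⁶/2885 = 346.62; M_out = 346.62 + (+153) = 499.62.
T_out = 10⁶/499.62 = 2001.5 K → 2000 K; t = 20.
G = 99.47·ln 20 − 161.1 = 99.47·2.9957 − 161.1 = 136.885.
Rounded: 137.

137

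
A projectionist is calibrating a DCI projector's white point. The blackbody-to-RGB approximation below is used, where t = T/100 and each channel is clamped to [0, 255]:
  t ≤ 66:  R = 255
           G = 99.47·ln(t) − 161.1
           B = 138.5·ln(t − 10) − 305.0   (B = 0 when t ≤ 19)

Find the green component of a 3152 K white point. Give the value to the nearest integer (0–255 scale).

182

t = 3152/100 = 31.52; the t ≤ 66 branch applies.
G = 99.47·ln 31.52 − 161.1 = 99.47·3.4506 − 161.1 = 182.133.
Rounded: 182.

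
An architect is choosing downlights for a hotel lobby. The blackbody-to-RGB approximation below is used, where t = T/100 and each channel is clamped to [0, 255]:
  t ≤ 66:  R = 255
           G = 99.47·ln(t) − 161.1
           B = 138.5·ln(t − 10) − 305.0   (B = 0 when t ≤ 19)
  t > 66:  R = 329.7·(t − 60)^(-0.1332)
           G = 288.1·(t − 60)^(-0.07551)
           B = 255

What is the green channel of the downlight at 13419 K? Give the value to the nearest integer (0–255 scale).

t = 13419/100 = 134.19; the t > 66 branch applies.
G = 288.1·(134.19 − 60)^(-0.07551) = 288.1·74.19^(-0.07551) = 288.1·0.72239 = 208.120.
Rounded: 208.

208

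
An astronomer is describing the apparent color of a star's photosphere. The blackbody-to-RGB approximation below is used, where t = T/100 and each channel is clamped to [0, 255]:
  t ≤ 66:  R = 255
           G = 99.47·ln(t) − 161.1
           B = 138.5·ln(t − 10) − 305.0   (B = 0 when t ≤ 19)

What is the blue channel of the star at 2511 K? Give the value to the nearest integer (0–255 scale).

t = 2511/100 = 25.11; the t ≤ 66 branch applies.
B = 138.5·ln(25.11 − 10) − 305.0 = 138.5·ln 15.11 − 305.0 = 138.5·2.7154 − 305.0 = 71.077.
Rounded: 71.

71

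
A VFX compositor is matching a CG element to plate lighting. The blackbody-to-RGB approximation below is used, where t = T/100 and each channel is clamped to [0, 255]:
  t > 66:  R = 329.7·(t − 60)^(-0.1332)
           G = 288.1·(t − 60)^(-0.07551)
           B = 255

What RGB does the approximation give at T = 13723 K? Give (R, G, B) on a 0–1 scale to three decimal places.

t = 13723/100 = 137.23; the t > 66 branch applies.
R = 329.7·(137.23 − 60)^(-0.1332) = 329.7·77.23^(-0.1332) = 329.7·0.56046 = 184.785.
G = 288.1·(137.23 − 60)^(-0.07551) = 288.1·77.23^(-0.07551) = 288.1·0.72020 = 207.490.
B = 255 by definition for t > 66.
Dividing each by 255: (0.7246, 0.8137, 1.0000) → (0.725, 0.814, 1.000).

(0.725, 0.814, 1.000)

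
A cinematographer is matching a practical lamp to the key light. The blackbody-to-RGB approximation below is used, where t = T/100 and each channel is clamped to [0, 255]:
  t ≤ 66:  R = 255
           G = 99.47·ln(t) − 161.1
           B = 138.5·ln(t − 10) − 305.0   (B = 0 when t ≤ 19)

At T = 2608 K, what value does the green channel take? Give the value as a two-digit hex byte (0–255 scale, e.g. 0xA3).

0xA3

t = 2608/100 = 26.08; the t ≤ 66 branch applies.
G = 99.47·ln 26.08 − 161.1 = 99.47·3.2612 − 161.1 = 163.288.
Rounded: 163; in hex, 0xA3.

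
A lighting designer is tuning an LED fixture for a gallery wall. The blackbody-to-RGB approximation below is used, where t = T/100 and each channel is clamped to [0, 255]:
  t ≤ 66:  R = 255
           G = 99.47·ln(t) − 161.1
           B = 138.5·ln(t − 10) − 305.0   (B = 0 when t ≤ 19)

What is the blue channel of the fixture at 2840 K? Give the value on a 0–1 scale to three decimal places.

t = 2840/100 = 28.4; the t ≤ 66 branch applies.
B = 138.5·ln(28.4 − 10) − 305.0 = 138.5·ln 18.4 − 305.0 = 138.5·2.9124 − 305.0 = 98.361.
On a 0–1 scale: 98.361/255 = 0.3857 → 0.386.

0.386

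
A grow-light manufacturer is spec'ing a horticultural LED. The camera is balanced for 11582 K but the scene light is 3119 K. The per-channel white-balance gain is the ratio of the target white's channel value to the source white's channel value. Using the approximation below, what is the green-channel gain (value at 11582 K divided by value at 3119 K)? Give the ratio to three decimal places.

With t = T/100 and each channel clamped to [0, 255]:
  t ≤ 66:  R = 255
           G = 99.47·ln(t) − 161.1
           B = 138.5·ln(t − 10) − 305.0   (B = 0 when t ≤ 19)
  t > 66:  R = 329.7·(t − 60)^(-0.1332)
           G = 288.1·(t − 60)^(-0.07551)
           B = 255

1.174

At 3119 K (t = 31.19):
  G = 99.47·ln 31.19 − 161.1 = 99.47·3.4401 − 161.1 = 181.087.
At 11582 K (t = 115.82):
  G = 288.1·(115.82 − 60)^(-0.07551) = 288.1·55.82^(-0.07551) = 288.1·0.73807 = 212.639.
Gain = 212.639 / 181.087 = 1.1742 → 1.174.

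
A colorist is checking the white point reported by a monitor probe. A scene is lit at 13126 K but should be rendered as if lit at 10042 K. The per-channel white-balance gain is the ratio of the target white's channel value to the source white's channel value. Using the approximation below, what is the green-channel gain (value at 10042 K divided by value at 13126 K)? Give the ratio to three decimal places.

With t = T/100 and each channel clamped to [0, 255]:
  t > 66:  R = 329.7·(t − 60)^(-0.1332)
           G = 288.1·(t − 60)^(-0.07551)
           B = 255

At 13126 K (t = 131.26):
  G = 288.1·(131.26 − 60)^(-0.07551) = 288.1·71.26^(-0.07551) = 288.1·0.72459 = 208.754.
At 10042 K (t = 100.42):
  G = 288.1·(100.42 − 60)^(-0.07551) = 288.1·40.42^(-0.07551) = 288.1·0.75629 = 217.886.
Gain = 217.886 / 208.754 = 1.0437 → 1.044.

1.044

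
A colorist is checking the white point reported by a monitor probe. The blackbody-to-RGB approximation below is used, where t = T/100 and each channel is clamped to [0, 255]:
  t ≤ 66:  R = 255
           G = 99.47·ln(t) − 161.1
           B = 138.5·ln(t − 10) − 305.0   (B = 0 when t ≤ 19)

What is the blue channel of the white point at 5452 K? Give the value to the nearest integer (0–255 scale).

221

t = 5452/100 = 54.52; the t ≤ 66 branch applies.
B = 138.5·ln(54.52 − 10) − 305.0 = 138.5·ln 44.52 − 305.0 = 138.5·3.7959 − 305.0 = 220.737.
Rounded: 221.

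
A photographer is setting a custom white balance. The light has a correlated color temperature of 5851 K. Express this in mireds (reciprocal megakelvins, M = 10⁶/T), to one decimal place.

M = 10⁶ / 5851 = 170.911 → 170.9 mireds.

170.9 mireds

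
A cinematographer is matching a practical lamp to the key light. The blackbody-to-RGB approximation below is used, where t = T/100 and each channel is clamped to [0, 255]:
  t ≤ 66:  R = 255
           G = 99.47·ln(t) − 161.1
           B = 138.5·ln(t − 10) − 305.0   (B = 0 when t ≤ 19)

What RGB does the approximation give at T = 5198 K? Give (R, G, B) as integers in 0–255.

(255, 232, 213)

t = 5198/100 = 51.98; the t ≤ 66 branch applies.
R = 255 by definition for t ≤ 66.
G = 99.47·ln 51.98 − 161.1 = 99.47·3.9509 − 161.1 = 231.892.
B = 138.5·ln(51.98 − 10) − 305.0 = 138.5·ln 41.98 − 305.0 = 138.5·3.7372 − 305.0 = 212.601.
Rounded: (255, 232, 213).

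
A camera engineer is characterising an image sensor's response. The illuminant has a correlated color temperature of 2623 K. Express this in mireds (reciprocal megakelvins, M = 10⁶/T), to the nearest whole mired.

M = 10⁶ / 2623 = 381.243 → 381 mireds.

381 mireds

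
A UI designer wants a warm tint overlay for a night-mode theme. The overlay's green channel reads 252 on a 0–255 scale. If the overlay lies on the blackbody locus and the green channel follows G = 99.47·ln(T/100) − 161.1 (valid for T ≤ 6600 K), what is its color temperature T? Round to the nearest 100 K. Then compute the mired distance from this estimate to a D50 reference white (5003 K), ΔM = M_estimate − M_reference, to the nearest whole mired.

-44 mireds

ln t = (252 + 161.1) / 99.47 = 4.1530.
t = e^4.1530 = 63.625.
T = 100·t = 6363 K → 6400 K to the nearest 100 K.
M_estimate = 10⁶/6400 = 156.25; M_reference = 10⁶/5003 = 199.88.
ΔM = 156.25 − 199.88 = -43.63 → -44 mireds.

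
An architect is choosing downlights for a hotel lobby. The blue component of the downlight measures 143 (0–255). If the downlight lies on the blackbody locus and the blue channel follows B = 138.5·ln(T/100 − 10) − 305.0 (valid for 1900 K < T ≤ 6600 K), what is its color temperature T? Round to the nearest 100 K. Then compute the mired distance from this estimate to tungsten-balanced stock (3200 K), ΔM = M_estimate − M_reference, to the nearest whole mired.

-27 mireds

ln(t − 10) = (143 + 305.0) / 138.5 = 3.2347.
t − 10 = e^3.2347 = 25.398, so t = 35.398.
T = 100·t = 3540 K → 3500 K to the nearest 100 K.
M_estimate = 10⁶/3500 = 285.71; M_reference = 10⁶/3200 = 312.50.
ΔM = 285.71 − 312.50 = -26.79 → -27 mireds.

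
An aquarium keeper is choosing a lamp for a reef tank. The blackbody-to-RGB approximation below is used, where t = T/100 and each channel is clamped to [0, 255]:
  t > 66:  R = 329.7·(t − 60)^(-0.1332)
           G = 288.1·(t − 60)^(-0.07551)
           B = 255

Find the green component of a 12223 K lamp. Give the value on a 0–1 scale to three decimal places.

t = 12223/100 = 122.23; the t > 66 branch applies.
G = 288.1·(122.23 − 60)^(-0.07551) = 288.1·62.23^(-0.07551) = 288.1·0.73204 = 210.901.
On a 0–1 scale: 210.901/255 = 0.8271 → 0.827.

0.827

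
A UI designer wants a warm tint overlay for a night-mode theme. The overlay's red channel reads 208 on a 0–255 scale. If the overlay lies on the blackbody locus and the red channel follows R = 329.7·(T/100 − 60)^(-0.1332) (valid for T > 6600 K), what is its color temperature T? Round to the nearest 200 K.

9200 K

(t − 60)^(-0.1332) = 208/329.7 = 0.63088.
t − 60 = 0.63088^(1/-0.1332) = 0.63088^(-7.508) = 31.763, so t = 91.763.
T = 100·t = 9176 K → 9200 K to the nearest 200 K.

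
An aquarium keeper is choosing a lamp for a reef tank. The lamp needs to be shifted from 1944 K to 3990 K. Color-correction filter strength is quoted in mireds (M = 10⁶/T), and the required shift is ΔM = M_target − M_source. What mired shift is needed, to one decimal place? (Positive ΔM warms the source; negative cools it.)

-263.8 mireds

M_source = 10⁶/1944 = 514.403; M_target = 10⁶/3990 = 250.627.
ΔM = 250.627 − 514.403 = -263.777 → -263.8 mireds, a cooling shift.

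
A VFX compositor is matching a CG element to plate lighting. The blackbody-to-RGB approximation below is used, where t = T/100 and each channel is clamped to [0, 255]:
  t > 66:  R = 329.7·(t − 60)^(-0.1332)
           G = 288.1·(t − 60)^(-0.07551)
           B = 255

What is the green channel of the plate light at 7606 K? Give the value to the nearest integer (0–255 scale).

t = 7606/100 = 76.06; the t > 66 branch applies.
G = 288.1·(76.06 − 60)^(-0.07551) = 288.1·16.06^(-0.07551) = 288.1·0.81088 = 233.613.
Rounded: 234.

234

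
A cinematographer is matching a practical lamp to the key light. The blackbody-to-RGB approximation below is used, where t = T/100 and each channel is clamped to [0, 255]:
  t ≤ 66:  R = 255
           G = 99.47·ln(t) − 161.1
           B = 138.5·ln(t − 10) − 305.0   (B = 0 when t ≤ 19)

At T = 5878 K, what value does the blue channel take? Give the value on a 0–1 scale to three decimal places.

t = 5878/100 = 58.78; the t ≤ 66 branch applies.
B = 138.5·ln(58.78 − 10) − 305.0 = 138.5·ln 48.78 − 305.0 = 138.5·3.8873 − 305.0 = 233.394.
On a 0–1 scale: 233.394/255 = 0.9153 → 0.915.

0.915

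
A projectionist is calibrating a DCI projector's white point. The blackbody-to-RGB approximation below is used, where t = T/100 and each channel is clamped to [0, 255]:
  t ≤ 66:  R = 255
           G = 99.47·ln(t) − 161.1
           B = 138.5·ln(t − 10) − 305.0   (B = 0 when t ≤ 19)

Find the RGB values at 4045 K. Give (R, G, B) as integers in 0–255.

(255, 207, 168)

t = 4045/100 = 40.45; the t ≤ 66 branch applies.
R = 255 by definition for t ≤ 66.
G = 99.47·ln 40.45 − 161.1 = 99.47·3.7001 − 161.1 = 206.946.
B = 138.5·ln(40.45 − 10) − 305.0 = 138.5·ln 30.45 − 305.0 = 138.5·3.4161 − 305.0 = 168.128.
Rounded: (255, 207, 168).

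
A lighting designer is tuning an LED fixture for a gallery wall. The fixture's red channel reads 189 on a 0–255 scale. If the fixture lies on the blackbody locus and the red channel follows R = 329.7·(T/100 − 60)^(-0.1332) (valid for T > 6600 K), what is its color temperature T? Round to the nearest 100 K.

(t − 60)^(-0.1332) = 189/329.7 = 0.57325.
t − 60 = 0.57325^(1/-0.1332) = 0.57325^(-7.508) = 65.199, so t = 125.199.
T = 100·t = 12520 K → 12500 K to the nearest 100 K.

12500 K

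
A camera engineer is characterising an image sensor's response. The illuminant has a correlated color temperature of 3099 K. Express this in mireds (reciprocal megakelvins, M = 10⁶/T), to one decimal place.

322.7 mireds

M = 10⁶ / 3099 = 322.685 → 322.7 mireds.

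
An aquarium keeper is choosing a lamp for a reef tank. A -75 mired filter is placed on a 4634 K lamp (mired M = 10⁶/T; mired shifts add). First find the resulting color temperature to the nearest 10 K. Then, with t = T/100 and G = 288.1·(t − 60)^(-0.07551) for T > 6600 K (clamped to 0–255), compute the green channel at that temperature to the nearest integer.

M_in = 10⁶/4634 = 215.80; M_out = 215.80 + (-75) = 140.80.
T_out = 10⁶/140.80 = 7102.5 K → 7100 K; t = 71.
G = 288.1·(71 − 60)^(-0.07551) = 288.1·11^(-0.07551) = 288.1·0.83438 = 240.385.
Rounded: 240.

240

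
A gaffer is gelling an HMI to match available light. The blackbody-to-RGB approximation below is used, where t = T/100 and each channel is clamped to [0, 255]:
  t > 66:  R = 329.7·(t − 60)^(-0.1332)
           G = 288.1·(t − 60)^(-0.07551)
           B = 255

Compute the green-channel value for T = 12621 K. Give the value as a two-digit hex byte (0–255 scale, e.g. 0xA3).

t = 12621/100 = 126.21; the t > 66 branch applies.
G = 288.1·(126.21 − 60)^(-0.07551) = 288.1·66.21^(-0.07551) = 288.1·0.72862 = 209.916.
Rounded: 210; in hex, 0xD2.

0xD2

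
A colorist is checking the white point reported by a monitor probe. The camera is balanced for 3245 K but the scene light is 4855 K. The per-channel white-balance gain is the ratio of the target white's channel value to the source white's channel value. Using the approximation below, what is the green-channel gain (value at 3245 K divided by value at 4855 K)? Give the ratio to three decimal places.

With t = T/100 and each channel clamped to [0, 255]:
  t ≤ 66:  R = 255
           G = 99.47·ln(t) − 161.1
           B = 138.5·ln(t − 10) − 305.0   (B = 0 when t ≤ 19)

At 4855 K (t = 48.55):
  G = 99.47·ln 48.55 − 161.1 = 99.47·3.8826 − 161.1 = 225.102.
At 3245 K (t = 32.45):
  G = 99.47·ln 32.45 − 161.1 = 99.47·3.4797 − 161.1 = 185.026.
Gain = 185.026 / 225.102 = 0.8220 → 0.822.

0.822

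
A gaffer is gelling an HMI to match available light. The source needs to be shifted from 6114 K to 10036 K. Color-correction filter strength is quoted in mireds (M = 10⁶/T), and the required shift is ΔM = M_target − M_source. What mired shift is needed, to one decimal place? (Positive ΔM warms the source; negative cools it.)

M_source = 10⁶/6114 = 163.559; M_target = 10⁶/10036 = 99.641.
ΔM = 99.641 − 163.559 = -63.918 → -63.9 mireds, a cooling shift.

-63.9 mireds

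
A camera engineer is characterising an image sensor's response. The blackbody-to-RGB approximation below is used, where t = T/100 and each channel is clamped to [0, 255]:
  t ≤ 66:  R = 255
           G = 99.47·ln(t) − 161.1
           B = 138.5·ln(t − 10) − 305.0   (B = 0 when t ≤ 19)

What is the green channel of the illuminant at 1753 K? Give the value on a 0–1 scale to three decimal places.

t = 1753/100 = 17.53; the t ≤ 66 branch applies.
G = 99.47·ln 17.53 − 161.1 = 99.47·2.8639 − 161.1 = 123.773.
On a 0–1 scale: 123.773/255 = 0.4854 → 0.485.

0.485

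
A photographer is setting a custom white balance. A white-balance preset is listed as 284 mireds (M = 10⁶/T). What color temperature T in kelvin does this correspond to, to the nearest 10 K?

3520 K

T = 10⁶ / 284 = 3521.13 K → 3520 K.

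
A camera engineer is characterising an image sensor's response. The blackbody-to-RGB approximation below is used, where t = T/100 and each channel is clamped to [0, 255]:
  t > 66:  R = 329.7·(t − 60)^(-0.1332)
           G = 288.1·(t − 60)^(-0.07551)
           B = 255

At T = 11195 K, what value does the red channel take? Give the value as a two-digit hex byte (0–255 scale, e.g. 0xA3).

0xC3

t = 11195/100 = 111.95; the t > 66 branch applies.
R = 329.7·(111.95 − 60)^(-0.1332) = 329.7·51.95^(-0.1332) = 329.7·0.59086 = 194.806.
Rounded: 195; in hex, 0xC3.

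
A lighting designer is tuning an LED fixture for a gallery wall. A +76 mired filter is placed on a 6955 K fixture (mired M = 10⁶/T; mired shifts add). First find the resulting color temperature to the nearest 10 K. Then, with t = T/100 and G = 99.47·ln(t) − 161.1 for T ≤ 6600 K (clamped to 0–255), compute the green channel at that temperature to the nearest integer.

219

M_in = 10⁶/6955 = 143.78; M_out = 143.78 + (+76) = 219.78.
T_out = 10⁶/219.78 = 4550.0 K → 4550 K; t = 45.5.
G = 99.47·ln 45.5 − 161.1 = 99.47·3.8177 − 161.1 = 218.648.
Rounded: 219.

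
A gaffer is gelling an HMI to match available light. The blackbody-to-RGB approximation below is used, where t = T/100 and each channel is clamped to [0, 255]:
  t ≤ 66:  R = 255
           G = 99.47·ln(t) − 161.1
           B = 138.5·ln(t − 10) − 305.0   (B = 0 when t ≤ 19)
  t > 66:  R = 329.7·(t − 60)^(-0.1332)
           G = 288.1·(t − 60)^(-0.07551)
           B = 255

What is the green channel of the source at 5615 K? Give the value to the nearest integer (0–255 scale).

240

t = 5615/100 = 56.15; the t ≤ 66 branch applies.
G = 99.47·ln 56.15 − 161.1 = 99.47·4.0280 − 161.1 = 239.568.
Rounded: 240.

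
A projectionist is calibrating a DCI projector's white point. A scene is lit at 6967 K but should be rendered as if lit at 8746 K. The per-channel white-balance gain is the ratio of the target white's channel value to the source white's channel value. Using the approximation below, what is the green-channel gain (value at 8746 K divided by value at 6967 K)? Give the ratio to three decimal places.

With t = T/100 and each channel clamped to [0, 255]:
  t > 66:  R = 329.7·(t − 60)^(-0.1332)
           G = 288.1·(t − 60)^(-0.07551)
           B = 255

At 6967 K (t = 69.67):
  G = 288.1·(69.67 − 60)^(-0.07551) = 288.1·9.67^(-0.07551) = 288.1·0.84254 = 242.736.
At 8746 K (t = 87.46):
  G = 288.1·(87.46 − 60)^(-0.07551) = 288.1·27.46^(-0.07551) = 288.1·0.77869 = 224.340.
Gain = 224.340 / 242.736 = 0.9242 → 0.924.

0.924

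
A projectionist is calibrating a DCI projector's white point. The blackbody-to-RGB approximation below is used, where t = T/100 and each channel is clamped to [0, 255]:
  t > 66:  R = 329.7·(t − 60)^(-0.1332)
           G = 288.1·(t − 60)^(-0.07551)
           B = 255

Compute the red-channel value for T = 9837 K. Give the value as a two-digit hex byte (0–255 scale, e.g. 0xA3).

0xCB

t = 9837/100 = 98.37; the t > 66 branch applies.
R = 329.7·(98.37 − 60)^(-0.1332) = 329.7·38.37^(-0.1332) = 329.7·0.61519 = 202.830.
Rounded: 203; in hex, 0xCB.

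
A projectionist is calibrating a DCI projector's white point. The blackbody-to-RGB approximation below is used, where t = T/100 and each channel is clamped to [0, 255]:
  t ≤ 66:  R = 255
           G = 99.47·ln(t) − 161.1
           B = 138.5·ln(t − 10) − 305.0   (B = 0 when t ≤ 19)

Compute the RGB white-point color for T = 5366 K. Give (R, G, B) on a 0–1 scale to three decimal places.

(1.000, 0.922, 0.855)

t = 5366/100 = 53.66; the t ≤ 66 branch applies.
R = 255 by definition for t ≤ 66.
G = 99.47·ln 53.66 − 161.1 = 99.47·3.9827 − 161.1 = 235.056.
B = 138.5·ln(53.66 − 10) − 305.0 = 138.5·ln 43.66 − 305.0 = 138.5·3.7764 − 305.0 = 218.036.
Dividing each by 255: (1.0000, 0.9218, 0.8550) → (1.000, 0.922, 0.855).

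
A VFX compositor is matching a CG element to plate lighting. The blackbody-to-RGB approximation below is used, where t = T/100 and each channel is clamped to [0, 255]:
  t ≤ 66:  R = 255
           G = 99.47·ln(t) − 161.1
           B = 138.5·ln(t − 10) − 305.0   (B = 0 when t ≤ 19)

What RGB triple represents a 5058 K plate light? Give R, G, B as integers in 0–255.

R=255, G=229, B=208

t = 5058/100 = 50.58; the t ≤ 66 branch applies.
R = 255 by definition for t ≤ 66.
G = 99.47·ln 50.58 − 161.1 = 99.47·3.9236 − 161.1 = 229.176.
B = 138.5·ln(50.58 − 10) − 305.0 = 138.5·ln 40.58 − 305.0 = 138.5·3.7033 − 305.0 = 207.904.
Rounded: (255, 229, 208).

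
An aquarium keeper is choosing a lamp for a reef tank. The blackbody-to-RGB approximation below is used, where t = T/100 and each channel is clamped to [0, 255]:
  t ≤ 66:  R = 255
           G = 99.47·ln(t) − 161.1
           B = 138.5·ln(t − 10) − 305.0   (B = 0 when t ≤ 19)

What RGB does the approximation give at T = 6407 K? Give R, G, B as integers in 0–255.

t = 6407/100 = 64.07; the t ≤ 66 branch applies.
R = 255 by definition for t ≤ 66.
G = 99.47·ln 64.07 − 161.1 = 99.47·4.1600 − 161.1 = 252.693.
B = 138.5·ln(64.07 − 10) − 305.0 = 138.5·ln 54.07 − 305.0 = 138.5·3.9903 − 305.0 = 247.654.
Rounded: (255, 253, 248).

R=255, G=253, B=248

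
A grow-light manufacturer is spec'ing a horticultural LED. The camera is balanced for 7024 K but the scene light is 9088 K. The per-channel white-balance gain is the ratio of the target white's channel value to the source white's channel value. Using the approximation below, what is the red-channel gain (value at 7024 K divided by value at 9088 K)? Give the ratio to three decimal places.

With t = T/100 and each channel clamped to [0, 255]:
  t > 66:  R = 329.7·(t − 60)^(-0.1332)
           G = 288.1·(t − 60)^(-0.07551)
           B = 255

1.158

At 9088 K (t = 90.88):
  R = 329.7·(90.88 − 60)^(-0.1332) = 329.7·30.88^(-0.1332) = 329.7·0.63325 = 208.782.
At 7024 K (t = 70.24):
  R = 329.7·(70.24 − 60)^(-0.1332) = 329.7·10.24^(-0.1332) = 329.7·0.73355 = 241.851.
Gain = 241.851 / 208.782 = 1.1584 → 1.158.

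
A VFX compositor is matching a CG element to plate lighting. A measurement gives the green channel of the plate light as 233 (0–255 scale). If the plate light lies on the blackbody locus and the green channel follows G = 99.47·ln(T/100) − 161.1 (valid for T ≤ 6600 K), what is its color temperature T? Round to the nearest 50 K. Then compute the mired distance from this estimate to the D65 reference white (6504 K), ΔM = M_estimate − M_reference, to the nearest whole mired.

+37 mireds

ln t = (233 + 161.1) / 99.47 = 3.9620.
t = e^3.9620 = 52.562.
T = 100·t = 5256 K → 5250 K to the nearest 50 K.
M_estimate = 10⁶/5250 = 190.48; M_reference = 10⁶/6504 = 153.75.
ΔM = 190.48 − 153.75 = 36.72 → +37 mireds.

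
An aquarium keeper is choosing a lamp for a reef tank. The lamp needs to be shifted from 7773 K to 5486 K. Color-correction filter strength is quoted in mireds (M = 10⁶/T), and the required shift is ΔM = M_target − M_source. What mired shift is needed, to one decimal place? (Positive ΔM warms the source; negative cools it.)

+53.6 mireds

M_source = 10⁶/7773 = 128.650; M_target = 10⁶/5486 = 182.282.
ΔM = 182.282 − 128.650 = 53.632 → +53.6 mireds, a warming shift.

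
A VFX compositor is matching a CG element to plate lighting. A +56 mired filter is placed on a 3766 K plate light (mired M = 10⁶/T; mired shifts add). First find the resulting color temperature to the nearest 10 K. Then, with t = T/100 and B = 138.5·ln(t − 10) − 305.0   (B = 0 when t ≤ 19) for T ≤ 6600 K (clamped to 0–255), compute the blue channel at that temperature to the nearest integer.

M_in = 10⁶/3766 = 265.53; M_out = 265.53 + (+56) = 321.53.
T_out = 10⁶/321.53 = 3110.1 K → 3110 K; t = 31.1.
B = 138.5·ln(31.1 − 10) − 305.0 = 138.5·ln 21.1 − 305.0 = 138.5·3.0493 − 305.0 = 117.324.
Rounded: 117.

117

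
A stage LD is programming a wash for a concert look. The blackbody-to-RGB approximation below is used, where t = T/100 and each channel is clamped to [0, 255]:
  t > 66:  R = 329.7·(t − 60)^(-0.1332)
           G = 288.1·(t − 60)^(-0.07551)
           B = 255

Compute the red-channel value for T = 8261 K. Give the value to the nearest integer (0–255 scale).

t = 8261/100 = 82.61; the t > 66 branch applies.
R = 329.7·(82.61 − 60)^(-0.1332) = 329.7·22.61^(-0.1332) = 329.7·0.66010 = 217.634.
Rounded: 218.

218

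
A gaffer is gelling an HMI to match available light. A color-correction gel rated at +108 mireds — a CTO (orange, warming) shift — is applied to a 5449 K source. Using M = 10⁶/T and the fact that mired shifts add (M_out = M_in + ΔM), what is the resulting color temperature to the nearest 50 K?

M_in = 10⁶/5449 = 183.52 mireds.
M_out = 183.52 + (+108) = 291.52 mireds.
T_out = 10⁶/291.52 = 3430.3 K → 3450 K.

3450 K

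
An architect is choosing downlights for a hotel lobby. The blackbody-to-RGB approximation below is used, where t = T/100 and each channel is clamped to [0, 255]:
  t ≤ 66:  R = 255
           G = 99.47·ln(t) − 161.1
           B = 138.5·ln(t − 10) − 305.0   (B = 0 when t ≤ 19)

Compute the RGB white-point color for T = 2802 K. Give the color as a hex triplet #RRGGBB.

#FFAA5F

t = 2802/100 = 28.02; the t ≤ 66 branch applies.
R = 255 by definition for t ≤ 66.
G = 99.47·ln 28.02 − 161.1 = 99.47·3.3329 − 161.1 = 170.425.
B = 138.5·ln(28.02 − 10) − 305.0 = 138.5·ln 18.02 − 305.0 = 138.5·2.8915 − 305.0 = 95.470.
Rounded: (255, 170, 95).
In hex: #FFAA5F.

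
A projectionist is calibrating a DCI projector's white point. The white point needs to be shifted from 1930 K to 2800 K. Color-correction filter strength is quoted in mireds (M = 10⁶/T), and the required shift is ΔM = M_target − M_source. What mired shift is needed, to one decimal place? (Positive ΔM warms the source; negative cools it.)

-161.0 mireds

M_source = 10⁶/1930 = 518.135; M_target = 10⁶/2800 = 357.143.
ΔM = 357.143 − 518.135 = -160.992 → -161.0 mireds, a cooling shift.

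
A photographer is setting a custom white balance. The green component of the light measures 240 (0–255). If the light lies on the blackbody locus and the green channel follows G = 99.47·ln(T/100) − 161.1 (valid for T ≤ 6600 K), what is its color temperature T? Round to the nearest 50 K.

5650 K

ln t = (240 + 161.1) / 99.47 = 4.0324.
t = e^4.0324 = 56.394.
T = 100·t = 5639 K → 5650 K to the nearest 50 K.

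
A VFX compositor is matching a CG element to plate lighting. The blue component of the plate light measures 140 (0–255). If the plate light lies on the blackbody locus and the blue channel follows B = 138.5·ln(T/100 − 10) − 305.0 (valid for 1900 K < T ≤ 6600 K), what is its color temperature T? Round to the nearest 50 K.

3500 K

ln(t − 10) = (140 + 305.0) / 138.5 = 3.2130.
t − 10 = e^3.2130 = 24.853, so t = 34.853.
T = 100·t = 3485 K → 3500 K to the nearest 50 K.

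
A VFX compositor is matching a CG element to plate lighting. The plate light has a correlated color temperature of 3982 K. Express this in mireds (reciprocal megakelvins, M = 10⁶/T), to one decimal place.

M = 10⁶ / 3982 = 251.130 → 251.1 mireds.

251.1 mireds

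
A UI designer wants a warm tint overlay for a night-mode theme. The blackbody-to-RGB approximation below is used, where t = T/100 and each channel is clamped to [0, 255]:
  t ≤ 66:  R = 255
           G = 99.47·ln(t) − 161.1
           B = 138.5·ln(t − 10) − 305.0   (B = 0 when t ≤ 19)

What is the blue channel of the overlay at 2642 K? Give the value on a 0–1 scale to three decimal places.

0.324

t = 2642/100 = 26.42; the t ≤ 66 branch applies.
B = 138.5·ln(26.42 − 10) − 305.0 = 138.5·ln 16.42 − 305.0 = 138.5·2.7985 − 305.0 = 82.592.
On a 0–1 scale: 82.592/255 = 0.3239 → 0.324.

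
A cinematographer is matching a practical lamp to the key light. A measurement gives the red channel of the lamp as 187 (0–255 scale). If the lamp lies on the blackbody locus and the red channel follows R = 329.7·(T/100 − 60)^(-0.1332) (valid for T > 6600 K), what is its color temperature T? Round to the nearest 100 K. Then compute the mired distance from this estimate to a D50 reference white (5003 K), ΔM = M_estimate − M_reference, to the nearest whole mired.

-124 mireds

(t − 60)^(-0.1332) = 187/329.7 = 0.56718.
t − 60 = 0.56718^(1/-0.1332) = 0.56718^(-7.508) = 70.620, so t = 130.620.
T = 100·t = 13062 K → 13100 K to the nearest 100 K.
M_estimate = 10⁶/13100 = 76.34; M_reference = 10⁶/5003 = 199.88.
ΔM = 76.34 − 199.88 = -123.54 → -124 mireds.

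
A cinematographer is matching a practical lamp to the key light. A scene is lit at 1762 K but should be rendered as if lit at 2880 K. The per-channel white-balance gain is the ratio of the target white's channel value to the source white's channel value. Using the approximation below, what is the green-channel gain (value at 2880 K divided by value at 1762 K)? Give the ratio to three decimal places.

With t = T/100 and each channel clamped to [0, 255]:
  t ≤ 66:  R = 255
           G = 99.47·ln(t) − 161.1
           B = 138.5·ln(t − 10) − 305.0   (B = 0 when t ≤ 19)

At 1762 K (t = 17.62):
  G = 99.47·ln 17.62 − 161.1 = 99.47·2.8690 − 161.1 = 124.283.
At 2880 K (t = 28.8):
  G = 99.47·ln 28.8 − 161.1 = 99.47·3.3604 − 161.1 = 173.157.
Gain = 173.157 / 124.283 = 1.3932 → 1.393.

1.393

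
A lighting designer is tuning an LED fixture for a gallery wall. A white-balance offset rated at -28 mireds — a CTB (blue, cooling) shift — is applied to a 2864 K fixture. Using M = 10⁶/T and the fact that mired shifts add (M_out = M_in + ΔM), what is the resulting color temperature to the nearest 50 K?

M_in = 10⁶/2864 = 349.16 mireds.
M_out = 349.16 + (-28) = 321.16 mireds.
T_out = 10⁶/321.16 = 3113.7 K → 3100 K.

3100 K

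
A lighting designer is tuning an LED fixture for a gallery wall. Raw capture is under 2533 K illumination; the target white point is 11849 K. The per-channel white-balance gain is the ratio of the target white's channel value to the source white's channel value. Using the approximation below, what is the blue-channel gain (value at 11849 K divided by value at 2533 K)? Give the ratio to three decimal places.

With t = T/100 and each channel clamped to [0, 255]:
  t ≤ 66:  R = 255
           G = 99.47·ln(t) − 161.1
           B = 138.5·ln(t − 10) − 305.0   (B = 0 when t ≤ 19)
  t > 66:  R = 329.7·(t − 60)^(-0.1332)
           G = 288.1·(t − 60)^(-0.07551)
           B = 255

3.489

At 2533 K (t = 25.33):
  B = 138.5·ln(25.33 − 10) − 305.0 = 138.5·ln 15.33 − 305.0 = 138.5·2.7298 − 305.0 = 73.079.
At 11849 K (t = 118.49):
  B = 255 by definition for t > 66.
Gain = 255.000 / 73.079 = 3.4894 → 3.489.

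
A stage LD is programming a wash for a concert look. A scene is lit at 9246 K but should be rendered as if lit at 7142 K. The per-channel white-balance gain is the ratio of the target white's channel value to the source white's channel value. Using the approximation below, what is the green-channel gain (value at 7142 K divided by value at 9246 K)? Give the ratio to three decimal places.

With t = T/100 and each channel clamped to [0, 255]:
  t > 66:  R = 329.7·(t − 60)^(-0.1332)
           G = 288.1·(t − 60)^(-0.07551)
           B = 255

1.082

At 9246 K (t = 92.46):
  G = 288.1·(92.46 − 60)^(-0.07551) = 288.1·32.46^(-0.07551) = 288.1·0.76891 = 221.524.
At 7142 K (t = 71.42):
  G = 288.1·(71.42 − 60)^(-0.07551) = 288.1·11.42^(-0.07551) = 288.1·0.83202 = 239.706.
Gain = 239.706 / 221.524 = 1.0821 → 1.082.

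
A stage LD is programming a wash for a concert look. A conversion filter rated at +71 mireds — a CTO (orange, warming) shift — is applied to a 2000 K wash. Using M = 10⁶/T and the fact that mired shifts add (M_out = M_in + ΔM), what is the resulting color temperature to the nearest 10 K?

M_in = 10⁶/2000 = 500.00 mireds.
M_out = 500.00 + (+71) = 571.00 mireds.
T_out = 10⁶/571.00 = 1751.3 K → 1750 K.

1750 K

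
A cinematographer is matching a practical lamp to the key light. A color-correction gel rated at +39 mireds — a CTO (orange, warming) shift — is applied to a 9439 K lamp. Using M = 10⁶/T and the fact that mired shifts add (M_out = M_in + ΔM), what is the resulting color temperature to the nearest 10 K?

6900 K

M_in = 10⁶/9439 = 105.94 mireds.
M_out = 105.94 + (+39) = 144.94 mireds.
T_out = 10⁶/144.94 = 6899.2 K → 6900 K.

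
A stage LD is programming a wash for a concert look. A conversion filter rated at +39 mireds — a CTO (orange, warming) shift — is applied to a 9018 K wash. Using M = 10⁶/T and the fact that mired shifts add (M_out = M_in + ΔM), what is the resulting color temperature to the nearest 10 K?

M_in = 10⁶/9018 = 110.89 mireds.
M_out = 110.89 + (+39) = 149.89 mireds.
T_out = 10⁶/149.89 = 6671.6 K → 6670 K.

6670 K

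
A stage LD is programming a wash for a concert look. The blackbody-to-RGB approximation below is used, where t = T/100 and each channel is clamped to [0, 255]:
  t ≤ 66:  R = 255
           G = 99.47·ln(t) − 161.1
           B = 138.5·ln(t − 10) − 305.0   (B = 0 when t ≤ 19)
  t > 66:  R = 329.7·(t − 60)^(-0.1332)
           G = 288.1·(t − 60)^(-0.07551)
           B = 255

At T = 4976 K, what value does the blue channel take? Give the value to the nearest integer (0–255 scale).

t = 4976/100 = 49.76; the t ≤ 66 branch applies.
B = 138.5·ln(49.76 − 10) − 305.0 = 138.5·ln 39.76 − 305.0 = 138.5·3.6829 − 305.0 = 205.076.
Rounded: 205.

205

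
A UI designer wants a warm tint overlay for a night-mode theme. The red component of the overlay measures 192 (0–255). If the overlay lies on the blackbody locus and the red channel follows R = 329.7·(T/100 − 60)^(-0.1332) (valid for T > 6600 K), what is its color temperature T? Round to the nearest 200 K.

(t − 60)^(-0.1332) = 192/329.7 = 0.58235.
t − 60 = 0.58235^(1/-0.1332) = 0.58235^(-7.508) = 57.929, so t = 117.929.
T = 100·t = 11793 K → 11800 K to the nearest 200 K.

11800 K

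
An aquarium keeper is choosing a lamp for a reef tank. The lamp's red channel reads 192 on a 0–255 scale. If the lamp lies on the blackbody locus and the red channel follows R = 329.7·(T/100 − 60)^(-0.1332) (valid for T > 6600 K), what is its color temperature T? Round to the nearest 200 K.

11800 K

(t − 60)^(-0.1332) = 192/329.7 = 0.58235.
t − 60 = 0.58235^(1/-0.1332) = 0.58235^(-7.508) = 57.929, so t = 117.929.
T = 100·t = 11793 K → 11800 K to the nearest 200 K.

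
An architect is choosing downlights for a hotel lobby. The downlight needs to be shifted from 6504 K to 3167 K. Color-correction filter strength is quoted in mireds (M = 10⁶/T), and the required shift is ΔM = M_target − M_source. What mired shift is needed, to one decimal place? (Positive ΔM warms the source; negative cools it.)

M_source = 10⁶/6504 = 153.752; M_target = 10⁶/3167 = 315.756.
ΔM = 315.756 − 153.752 = 162.005 → +162.0 mireds, a warming shift.

+162.0 mireds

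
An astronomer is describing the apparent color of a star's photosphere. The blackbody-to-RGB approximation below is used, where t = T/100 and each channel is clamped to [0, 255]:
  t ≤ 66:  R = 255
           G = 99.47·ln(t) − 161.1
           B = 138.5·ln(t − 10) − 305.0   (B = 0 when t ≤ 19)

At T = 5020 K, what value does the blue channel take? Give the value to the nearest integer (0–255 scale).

t = 5020/100 = 50.2; the t ≤ 66 branch applies.
B = 138.5·ln(50.2 − 10) − 305.0 = 138.5·ln 40.2 − 305.0 = 138.5·3.6939 − 305.0 = 206.601.
Rounded: 207.

207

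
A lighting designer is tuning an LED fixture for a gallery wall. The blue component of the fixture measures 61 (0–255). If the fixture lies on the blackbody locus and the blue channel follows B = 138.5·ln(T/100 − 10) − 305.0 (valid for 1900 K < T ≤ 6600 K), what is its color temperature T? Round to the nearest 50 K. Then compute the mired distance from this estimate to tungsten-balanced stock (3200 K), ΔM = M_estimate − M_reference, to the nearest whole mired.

+104 mireds

ln(t − 10) = (61 + 305.0) / 138.5 = 2.6426.
t − 10 = e^2.6426 = 14.050, so t = 24.050.
T = 100·t = 2405 K → 2400 K to the nearest 50 K.
M_estimate = 10⁶/2400 = 416.67; M_reference = 10⁶/3200 = 312.50.
ΔM = 416.67 − 312.50 = 104.17 → +104 mireds.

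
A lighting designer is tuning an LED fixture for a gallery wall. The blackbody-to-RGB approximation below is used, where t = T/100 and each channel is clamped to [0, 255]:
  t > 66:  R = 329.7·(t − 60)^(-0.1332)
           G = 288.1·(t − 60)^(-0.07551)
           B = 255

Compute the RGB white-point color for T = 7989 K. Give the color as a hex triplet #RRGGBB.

t = 7989/100 = 79.89; the t > 66 branch applies.
R = 329.7·(79.89 − 60)^(-0.1332) = 329.7·19.89^(-0.1332) = 329.7·0.67146 = 221.381.
G = 288.1·(79.89 − 60)^(-0.07551) = 288.1·19.89^(-0.07551) = 288.1·0.79788 = 229.871.
B = 255 by definition for t > 66.
Rounded: (221, 230, 255).
In hex: #DDE6FF.

#DDE6FF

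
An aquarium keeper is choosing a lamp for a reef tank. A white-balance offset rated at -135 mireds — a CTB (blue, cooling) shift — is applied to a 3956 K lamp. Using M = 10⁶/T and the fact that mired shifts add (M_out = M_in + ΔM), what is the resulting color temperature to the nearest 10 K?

M_in = 10⁶/3956 = 252.78 mireds.
M_out = 252.78 + (-135) = 117.78 mireds.
T_out = 10⁶/117.78 = 8490.4 K → 8490 K.

8490 K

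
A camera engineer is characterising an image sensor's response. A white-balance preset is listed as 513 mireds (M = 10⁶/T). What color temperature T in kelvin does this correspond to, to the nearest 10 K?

T = 10⁶ / 513 = 1949.32 K → 1950 K.

1950 K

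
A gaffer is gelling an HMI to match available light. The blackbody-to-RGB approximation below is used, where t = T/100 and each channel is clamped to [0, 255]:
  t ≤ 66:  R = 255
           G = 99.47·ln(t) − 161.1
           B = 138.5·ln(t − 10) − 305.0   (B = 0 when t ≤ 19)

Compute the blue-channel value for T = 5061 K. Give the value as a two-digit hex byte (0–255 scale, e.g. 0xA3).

t = 5061/100 = 50.61; the t ≤ 66 branch applies.
B = 138.5·ln(50.61 − 10) − 305.0 = 138.5·ln 40.61 − 305.0 = 138.5·3.7040 − 305.0 = 208.006.
Rounded: 208; in hex, 0xD0.

0xD0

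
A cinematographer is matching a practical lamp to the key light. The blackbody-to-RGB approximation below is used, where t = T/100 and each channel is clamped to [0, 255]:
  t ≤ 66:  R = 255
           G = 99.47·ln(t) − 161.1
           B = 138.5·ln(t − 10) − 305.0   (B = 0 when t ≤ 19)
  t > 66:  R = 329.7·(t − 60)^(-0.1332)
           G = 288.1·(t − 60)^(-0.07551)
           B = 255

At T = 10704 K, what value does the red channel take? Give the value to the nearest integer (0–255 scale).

197

t = 10704/100 = 107.04; the t > 66 branch applies.
R = 329.7·(107.04 − 60)^(-0.1332) = 329.7·47.04^(-0.1332) = 329.7·0.59872 = 197.400.
Rounded: 197.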